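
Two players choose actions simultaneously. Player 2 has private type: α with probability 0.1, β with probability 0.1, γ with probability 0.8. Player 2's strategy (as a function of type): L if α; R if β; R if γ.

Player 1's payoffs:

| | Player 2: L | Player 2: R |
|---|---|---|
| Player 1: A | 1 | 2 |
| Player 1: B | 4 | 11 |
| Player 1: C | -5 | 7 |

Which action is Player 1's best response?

B

E[A] = 0.1·(1) + 0.1·(2) + 0.8·(2) = 1.9
E[B] = 0.1·(4) + 0.1·(11) + 0.8·(11) = 10.3
E[C] = 0.1·(-5) + 0.1·(7) + 0.8·(7) = 5.8
Best response: B (10.3 is the largest).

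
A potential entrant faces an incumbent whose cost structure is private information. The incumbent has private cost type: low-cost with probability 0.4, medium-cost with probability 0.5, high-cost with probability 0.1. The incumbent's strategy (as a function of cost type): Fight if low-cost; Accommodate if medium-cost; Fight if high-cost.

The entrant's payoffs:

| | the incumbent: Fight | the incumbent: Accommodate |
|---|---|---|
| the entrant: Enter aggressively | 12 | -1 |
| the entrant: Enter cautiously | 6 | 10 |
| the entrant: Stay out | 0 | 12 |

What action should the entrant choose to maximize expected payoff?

E[Enter aggressively] = 0.4·(12) + 0.5·(-1) + 0.1·(12) = 5.5
E[Enter cautiously] = 0.4·(6) + 0.5·(10) + 0.1·(6) = 8
E[Stay out] = 0.4·(0) + 0.5·(12) + 0.1·(0) = 6
Best response: Enter cautiously (8 is the largest).

Enter cautiously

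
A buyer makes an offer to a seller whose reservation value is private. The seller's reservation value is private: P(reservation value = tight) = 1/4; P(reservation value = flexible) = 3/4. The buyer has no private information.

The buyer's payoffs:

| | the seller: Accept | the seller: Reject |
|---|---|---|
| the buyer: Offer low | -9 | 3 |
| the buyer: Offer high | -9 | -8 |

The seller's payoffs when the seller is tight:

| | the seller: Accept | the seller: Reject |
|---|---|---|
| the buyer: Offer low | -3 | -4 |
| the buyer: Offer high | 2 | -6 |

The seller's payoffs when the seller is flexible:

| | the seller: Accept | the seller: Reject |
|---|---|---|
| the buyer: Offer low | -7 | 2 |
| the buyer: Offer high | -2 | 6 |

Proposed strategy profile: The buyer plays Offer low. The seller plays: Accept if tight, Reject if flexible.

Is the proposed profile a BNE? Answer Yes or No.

The buyer plays Offer low: E[Offer low] = 1/4·(-9) + 3/4·(3) = 0; E[Offer high] = -33/4. Best-responding. ✓
The seller (reservation value tight), facing Offer low: Accept gives -3, Reject gives -4. Proposed Accept is best. ✓
The seller (reservation value flexible), facing Offer low: Accept gives -7, Reject gives 2. Proposed Reject is best. ✓

Yes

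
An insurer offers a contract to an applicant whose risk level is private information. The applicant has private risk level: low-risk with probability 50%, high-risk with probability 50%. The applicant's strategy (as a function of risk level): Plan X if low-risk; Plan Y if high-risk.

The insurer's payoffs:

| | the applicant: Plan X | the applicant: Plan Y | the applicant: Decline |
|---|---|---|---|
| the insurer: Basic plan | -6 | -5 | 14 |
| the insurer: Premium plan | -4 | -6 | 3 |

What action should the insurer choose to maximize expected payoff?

Premium plan

Compute the insurer's expected payoff for each action, taking the expectation over the applicant's type.
E[Basic plan] = 0.5·(-6) + 0.5·(-5) = -5.5
E[Premium plan] = 0.5·(-4) + 0.5·(-6) = -5
Best response: Premium plan (-5 is the largest).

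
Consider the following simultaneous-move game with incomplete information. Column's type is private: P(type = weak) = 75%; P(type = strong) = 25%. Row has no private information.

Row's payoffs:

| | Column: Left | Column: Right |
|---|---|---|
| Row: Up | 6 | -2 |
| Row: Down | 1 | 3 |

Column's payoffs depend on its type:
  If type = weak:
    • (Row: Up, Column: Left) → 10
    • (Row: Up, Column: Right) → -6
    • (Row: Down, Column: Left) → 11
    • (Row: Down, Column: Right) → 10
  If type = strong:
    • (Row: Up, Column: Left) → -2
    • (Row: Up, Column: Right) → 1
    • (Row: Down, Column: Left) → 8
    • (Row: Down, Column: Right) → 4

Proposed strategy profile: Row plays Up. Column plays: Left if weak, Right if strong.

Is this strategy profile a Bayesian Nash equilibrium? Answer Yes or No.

Yes

A profile is a BNE iff every type of every player is best-responding given beliefs about the other side.
Row plays Up: E[Up] = 0.75·(6) + 0.25·(-2) = 4; E[Down] = 1.5. Best-responding. ✓
Column (type weak), facing Up: Left gives 10, Right gives -6. Proposed Left is best. ✓
Column (type strong), facing Up: Left gives -2, Right gives 1. Proposed Right is best. ✓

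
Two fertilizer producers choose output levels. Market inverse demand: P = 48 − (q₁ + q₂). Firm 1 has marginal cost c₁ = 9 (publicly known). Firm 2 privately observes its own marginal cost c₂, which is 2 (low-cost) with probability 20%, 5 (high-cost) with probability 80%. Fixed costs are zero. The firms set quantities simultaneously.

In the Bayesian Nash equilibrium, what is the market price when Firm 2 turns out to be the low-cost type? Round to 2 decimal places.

19.27

Each type of Firm 2 best-responds to q₁; Firm 1 best-responds to the expected q₂ over Firm 2's types.
Firm 2 with cost c maximizes (48 − (q₁+q₂) − c)·q₂, giving q₂(c) = (48 − c − q₁)/2.
E[c₂] = 0.2·2 + 0.8·5 = 4.4
Firm 1's FOC against E[q₂] yields q₁ = (48 − 2·9 + E[c₂])/3 = (48 − 18 + 4.4)/3 = 11.4667.
q₂(low-cost) = 17.2667, so P = 48 − (11.4667 + 17.2667) = 19.2667.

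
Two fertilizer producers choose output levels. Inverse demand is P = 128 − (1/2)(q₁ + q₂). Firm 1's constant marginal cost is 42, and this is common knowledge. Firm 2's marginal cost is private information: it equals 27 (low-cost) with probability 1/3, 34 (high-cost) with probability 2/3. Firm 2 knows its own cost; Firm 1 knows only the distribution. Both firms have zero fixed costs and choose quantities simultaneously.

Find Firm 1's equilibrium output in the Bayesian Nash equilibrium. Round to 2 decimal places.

Type-c best response for Firm 2: q₂(c) = (128 − c) − q₁/2.
Firm 1 maximizes expected profit; its first-order condition is 128 − q₁ − (1/2)E[q₂] − 42 = 0.
Substituting E[q₂] and solving: E[c₂] = 31.6667, so q₁ = (128 − 2·42 + 31.6667)/(3/2) = 50.4444.

50.44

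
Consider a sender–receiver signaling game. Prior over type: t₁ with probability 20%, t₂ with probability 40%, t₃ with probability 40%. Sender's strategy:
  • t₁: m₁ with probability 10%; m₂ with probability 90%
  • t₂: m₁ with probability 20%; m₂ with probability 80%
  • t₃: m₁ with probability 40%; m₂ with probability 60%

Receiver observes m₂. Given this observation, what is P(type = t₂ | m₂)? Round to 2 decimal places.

P(m₂) = 0.2·0.9 + 0.4·0.8 + 0.4·0.6 = 0.74
P(t₂ | m₂) = (0.4·0.8) / 0.74 = 0.32 / 0.74 = 0.432432

0.43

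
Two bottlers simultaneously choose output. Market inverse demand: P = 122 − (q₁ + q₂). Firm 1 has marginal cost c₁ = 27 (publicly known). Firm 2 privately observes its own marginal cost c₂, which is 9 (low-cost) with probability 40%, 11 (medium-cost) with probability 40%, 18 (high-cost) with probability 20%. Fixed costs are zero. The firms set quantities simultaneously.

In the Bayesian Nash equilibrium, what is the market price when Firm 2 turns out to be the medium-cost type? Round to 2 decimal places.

Type-c best response for Firm 2: q₂(c) = (122 − c)/2 − q₁/2.
Firm 1 maximizes expected profit; its first-order condition is 122 − 2q₁ − E[q₂] − 27 = 0.
Substituting E[q₂] and solving: E[c₂] = 11.6, so q₁ = (122 − 2·27 + 11.6)/3 = 26.5333.
q₂(medium-cost) = 42.2333, so P = 122 − (26.5333 + 42.2333) = 53.2333.

53.23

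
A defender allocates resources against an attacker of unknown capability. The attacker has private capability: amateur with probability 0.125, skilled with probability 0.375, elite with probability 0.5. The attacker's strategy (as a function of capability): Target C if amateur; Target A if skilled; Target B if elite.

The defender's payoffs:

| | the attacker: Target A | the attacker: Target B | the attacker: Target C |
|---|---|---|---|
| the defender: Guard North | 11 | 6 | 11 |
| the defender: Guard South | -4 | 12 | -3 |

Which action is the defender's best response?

E[Guard North] = 0.125·(11) + 0.375·(11) + 0.5·(6) = 8.5
E[Guard South] = 0.125·(-3) + 0.375·(-4) + 0.5·(12) = 4.125
Best response: Guard North (8.5 is the largest).

Guard North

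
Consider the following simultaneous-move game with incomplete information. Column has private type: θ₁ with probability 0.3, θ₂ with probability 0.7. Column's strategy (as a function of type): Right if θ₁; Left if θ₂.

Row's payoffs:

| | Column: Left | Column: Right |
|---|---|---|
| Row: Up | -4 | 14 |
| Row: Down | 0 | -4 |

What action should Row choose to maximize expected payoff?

Up

Compute Row's expected payoff for each action, taking the expectation over Column's type.
E[Up] = 0.3·(14) + 0.7·(-4) = 1.4
E[Down] = 0.3·(-4) + 0.7·(0) = -1.2
Best response: Up (1.4 is the largest).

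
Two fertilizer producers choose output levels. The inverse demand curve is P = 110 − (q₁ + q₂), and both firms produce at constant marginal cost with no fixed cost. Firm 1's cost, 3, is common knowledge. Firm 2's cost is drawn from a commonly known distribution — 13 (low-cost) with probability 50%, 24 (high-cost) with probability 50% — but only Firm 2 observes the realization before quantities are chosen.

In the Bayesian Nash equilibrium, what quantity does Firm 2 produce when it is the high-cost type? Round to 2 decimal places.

22.58

Type-c best response for Firm 2: q₂(c) = (110 − c)/2 − q₁/2.
Firm 1 maximizes expected profit; its first-order condition is 110 − 2q₁ − E[q₂] − 3 = 0.
Substituting E[q₂] and solving: E[c₂] = 18.5, so q₁ = (110 − 2·3 + 18.5)/3 = 40.8333.
q₂(high-cost) = (110 − 24 − 40.8333)/2 = 22.5833.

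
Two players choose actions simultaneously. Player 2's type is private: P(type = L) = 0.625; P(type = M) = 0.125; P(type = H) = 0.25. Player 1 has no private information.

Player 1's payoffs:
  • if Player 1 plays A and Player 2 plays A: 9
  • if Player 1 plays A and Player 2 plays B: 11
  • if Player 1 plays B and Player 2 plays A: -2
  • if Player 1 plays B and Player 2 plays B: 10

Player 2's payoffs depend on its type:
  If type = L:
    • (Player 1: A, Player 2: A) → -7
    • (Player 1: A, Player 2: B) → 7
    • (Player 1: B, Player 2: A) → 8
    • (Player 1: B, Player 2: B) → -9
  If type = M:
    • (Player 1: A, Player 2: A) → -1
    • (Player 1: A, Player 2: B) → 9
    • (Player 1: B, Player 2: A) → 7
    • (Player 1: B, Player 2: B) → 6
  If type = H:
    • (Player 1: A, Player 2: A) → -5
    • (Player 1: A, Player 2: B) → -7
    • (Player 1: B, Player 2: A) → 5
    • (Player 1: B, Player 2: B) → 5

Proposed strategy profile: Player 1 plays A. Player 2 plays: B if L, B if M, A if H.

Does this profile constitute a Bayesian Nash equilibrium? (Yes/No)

Yes

Player 1 plays A: E[A] = 0.625·(11) + 0.125·(11) + 0.25·(9) = 10.5; E[B] = 7. Best-responding. ✓
Player 2 (type L), facing A: A gives -7, B gives 7. Proposed B is best. ✓
Player 2 (type M), facing A: A gives -1, B gives 9. Proposed B is best. ✓
Player 2 (type H), facing A: A gives -5, B gives -7. Proposed A is best. ✓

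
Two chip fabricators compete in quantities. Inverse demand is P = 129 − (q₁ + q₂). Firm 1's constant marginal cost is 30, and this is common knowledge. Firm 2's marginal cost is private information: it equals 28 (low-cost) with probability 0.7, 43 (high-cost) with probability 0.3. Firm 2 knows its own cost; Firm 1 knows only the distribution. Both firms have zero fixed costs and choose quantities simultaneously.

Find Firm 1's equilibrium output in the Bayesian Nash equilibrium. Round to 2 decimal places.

Each type of Firm 2 best-responds to q₁; Firm 1 best-responds to the expected q₂ over Firm 2's types.
Firm 2 with cost c maximizes (129 − (q₁+q₂) − c)·q₂, giving q₂(c) = (129 − c − q₁)/2.
E[c₂] = 0.7·28 + 0.3·43 = 32.5
Firm 1's FOC against E[q₂] yields q₁ = (129 − 2·30 + E[c₂])/3 = (129 − 60 + 32.5)/3 = 33.8333.

33.83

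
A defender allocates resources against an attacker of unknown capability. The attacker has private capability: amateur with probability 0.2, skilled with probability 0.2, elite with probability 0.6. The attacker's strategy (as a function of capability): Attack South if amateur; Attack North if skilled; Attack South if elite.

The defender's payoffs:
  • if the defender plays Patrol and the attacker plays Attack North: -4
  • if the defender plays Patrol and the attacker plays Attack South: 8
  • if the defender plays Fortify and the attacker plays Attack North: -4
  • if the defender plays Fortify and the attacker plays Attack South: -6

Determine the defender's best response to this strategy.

Patrol

E[Patrol] = 0.2·(8) + 0.2·(-4) + 0.6·(8) = 5.6
E[Fortify] = 0.2·(-6) + 0.2·(-4) + 0.6·(-6) = -5.6
Best response: Patrol (5.6 is the largest).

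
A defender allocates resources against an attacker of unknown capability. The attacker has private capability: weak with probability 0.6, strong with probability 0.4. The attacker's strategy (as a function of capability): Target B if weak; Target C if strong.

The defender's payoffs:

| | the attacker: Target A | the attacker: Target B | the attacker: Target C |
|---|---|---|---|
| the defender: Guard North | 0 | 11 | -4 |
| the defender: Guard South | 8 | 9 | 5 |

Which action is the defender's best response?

Guard South

E[Guard North] = 0.6·(11) + 0.4·(-4) = 5
E[Guard South] = 0.6·(9) + 0.4·(5) = 7.4
Best response: Guard South (7.4 is the largest).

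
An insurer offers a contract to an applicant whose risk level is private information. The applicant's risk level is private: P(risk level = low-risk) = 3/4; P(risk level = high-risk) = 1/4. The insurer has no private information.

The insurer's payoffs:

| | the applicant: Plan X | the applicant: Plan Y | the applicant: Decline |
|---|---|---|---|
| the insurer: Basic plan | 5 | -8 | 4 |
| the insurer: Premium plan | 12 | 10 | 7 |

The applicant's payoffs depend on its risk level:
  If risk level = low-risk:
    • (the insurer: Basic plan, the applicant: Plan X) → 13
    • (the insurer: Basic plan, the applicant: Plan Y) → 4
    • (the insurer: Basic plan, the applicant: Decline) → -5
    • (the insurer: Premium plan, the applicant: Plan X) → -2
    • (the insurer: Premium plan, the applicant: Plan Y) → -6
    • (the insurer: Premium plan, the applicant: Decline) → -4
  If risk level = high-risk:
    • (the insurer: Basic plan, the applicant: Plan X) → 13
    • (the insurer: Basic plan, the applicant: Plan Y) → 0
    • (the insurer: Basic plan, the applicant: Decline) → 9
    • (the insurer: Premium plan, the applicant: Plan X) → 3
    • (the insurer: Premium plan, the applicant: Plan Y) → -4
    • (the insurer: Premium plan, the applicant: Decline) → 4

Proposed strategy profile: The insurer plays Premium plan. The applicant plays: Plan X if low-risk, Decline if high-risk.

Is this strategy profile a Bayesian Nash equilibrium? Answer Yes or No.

Yes

A profile is a BNE iff every type of every player is best-responding given beliefs about the other side.
The insurer plays Premium plan: E[Premium plan] = 3/4·(12) + 1/4·(7) = 43/4; E[Basic plan] = 19/4. Best-responding. ✓
The applicant (risk level low-risk), facing Premium plan: Plan X gives -2, Plan Y gives -6, Decline gives -4. Proposed Plan X is best. ✓
The applicant (risk level high-risk), facing Premium plan: Plan X gives 3, Plan Y gives -4, Decline gives 4. Proposed Decline is best. ✓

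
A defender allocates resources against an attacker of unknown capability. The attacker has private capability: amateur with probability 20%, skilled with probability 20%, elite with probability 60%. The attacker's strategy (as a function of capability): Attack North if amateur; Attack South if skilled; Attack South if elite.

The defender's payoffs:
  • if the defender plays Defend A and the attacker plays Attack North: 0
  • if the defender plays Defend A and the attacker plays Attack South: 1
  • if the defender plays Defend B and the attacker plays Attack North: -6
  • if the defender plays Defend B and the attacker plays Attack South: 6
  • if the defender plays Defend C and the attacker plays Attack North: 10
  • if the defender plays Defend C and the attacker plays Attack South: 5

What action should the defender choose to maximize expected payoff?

Defend C

Compute the defender's expected payoff for each action, taking the expectation over the attacker's type.
E[Defend A] = 0.2·(0) + 0.2·(1) + 0.6·(1) = 0.8
E[Defend B] = 0.2·(-6) + 0.2·(6) + 0.6·(6) = 3.6
E[Defend C] = 0.2·(10) + 0.2·(5) + 0.6·(5) = 6
Best response: Defend C (6 is the largest).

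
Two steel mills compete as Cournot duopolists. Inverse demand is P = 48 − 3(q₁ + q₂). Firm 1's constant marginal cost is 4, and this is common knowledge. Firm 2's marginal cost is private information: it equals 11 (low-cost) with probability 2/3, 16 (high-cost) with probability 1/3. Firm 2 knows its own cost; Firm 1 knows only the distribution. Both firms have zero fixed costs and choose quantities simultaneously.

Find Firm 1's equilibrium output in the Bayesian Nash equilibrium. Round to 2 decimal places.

5.85

Type-c best response for Firm 2: q₂(c) = (48 − c)/6 − q₁/2.
Firm 1 maximizes expected profit; its first-order condition is 48 − 6q₁ − 3E[q₂] − 4 = 0.
Substituting E[q₂] and solving: E[c₂] = 12.6667, so q₁ = (48 − 2·4 + 12.6667)/9 = 5.85185.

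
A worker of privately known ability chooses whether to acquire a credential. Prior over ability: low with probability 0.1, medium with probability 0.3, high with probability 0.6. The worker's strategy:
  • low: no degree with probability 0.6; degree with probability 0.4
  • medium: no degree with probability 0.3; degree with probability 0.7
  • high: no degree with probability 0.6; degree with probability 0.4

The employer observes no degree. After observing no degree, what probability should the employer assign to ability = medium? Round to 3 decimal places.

0.176

P(no degree) = 0.1·0.6 + 0.3·0.3 + 0.6·0.6 = 0.51
P(medium | no degree) = (0.3·0.3) / 0.51 = 0.09 / 0.51 = 0.176471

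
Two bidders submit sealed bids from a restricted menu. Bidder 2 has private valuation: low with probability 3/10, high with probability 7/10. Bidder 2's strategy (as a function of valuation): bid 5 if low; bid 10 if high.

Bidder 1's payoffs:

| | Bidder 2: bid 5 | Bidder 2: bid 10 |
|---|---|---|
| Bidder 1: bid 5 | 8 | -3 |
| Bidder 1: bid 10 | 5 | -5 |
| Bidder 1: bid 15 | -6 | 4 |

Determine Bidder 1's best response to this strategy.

bid 15

E[bid 5] = 3/10·(8) + 7/10·(-3) = 3/10
E[bid 10] = 3/10·(5) + 7/10·(-5) = -2
E[bid 15] = 3/10·(-6) + 7/10·(4) = 1
Best response: bid 15 (1 is the largest).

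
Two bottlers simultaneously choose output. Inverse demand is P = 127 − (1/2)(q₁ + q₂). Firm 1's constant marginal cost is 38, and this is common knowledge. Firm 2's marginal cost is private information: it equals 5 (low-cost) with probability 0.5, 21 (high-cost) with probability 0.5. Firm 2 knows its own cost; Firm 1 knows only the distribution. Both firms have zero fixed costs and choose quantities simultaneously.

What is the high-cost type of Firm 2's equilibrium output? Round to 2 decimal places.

Type-c best response for Firm 2: q₂(c) = (127 − c) − q₁/2.
Firm 1 maximizes expected profit; its first-order condition is 127 − q₁ − (1/2)E[q₂] − 38 = 0.
Substituting E[q₂] and solving: E[c₂] = 13, so q₁ = (127 − 2·38 + 13)/(3/2) = 42.6667.
q₂(high-cost) = (127 − 21 − (1/2)·42.6667) = 84.6667.

84.67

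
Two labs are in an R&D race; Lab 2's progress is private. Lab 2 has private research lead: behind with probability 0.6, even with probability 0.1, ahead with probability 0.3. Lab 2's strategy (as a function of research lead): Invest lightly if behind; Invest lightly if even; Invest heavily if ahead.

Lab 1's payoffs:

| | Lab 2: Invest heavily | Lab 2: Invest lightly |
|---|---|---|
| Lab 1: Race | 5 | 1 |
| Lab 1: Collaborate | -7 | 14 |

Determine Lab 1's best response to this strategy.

Collaborate

E[Race] = 0.6·(1) + 0.1·(1) + 0.3·(5) = 2.2
E[Collaborate] = 0.6·(14) + 0.1·(14) + 0.3·(-7) = 7.7
Best response: Collaborate (7.7 is the largest).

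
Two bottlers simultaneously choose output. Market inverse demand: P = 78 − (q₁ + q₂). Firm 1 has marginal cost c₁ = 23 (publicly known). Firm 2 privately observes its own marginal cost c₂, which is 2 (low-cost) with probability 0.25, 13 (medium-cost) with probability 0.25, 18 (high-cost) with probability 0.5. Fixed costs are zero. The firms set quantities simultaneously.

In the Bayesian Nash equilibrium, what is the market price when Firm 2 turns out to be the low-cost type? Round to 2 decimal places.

32.54

Type-c best response for Firm 2: q₂(c) = (78 − c)/2 − q₁/2.
Firm 1 maximizes expected profit; its first-order condition is 78 − 2q₁ − E[q₂] − 23 = 0.
Substituting E[q₂] and solving: E[c₂] = 12.75, so q₁ = (78 − 2·23 + 12.75)/3 = 14.9167.
q₂(low-cost) = 30.5417, so P = 78 − (14.9167 + 30.5417) = 32.5417.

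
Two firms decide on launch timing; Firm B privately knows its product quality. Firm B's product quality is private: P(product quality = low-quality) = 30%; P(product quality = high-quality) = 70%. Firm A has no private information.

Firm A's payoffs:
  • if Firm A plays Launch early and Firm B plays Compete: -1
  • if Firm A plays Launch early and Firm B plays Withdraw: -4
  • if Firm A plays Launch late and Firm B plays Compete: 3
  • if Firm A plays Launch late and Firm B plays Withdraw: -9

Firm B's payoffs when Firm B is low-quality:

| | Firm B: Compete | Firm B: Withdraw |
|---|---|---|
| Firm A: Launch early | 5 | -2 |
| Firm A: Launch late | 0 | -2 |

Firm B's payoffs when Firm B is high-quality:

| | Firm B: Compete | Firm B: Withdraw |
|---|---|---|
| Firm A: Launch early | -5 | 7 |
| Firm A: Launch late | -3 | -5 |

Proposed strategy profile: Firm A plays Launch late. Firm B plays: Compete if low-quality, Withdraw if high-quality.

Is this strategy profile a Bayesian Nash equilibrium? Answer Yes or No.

Firm A plays Launch late: E[Launch late] = 0.3·(3) + 0.7·(-9) = -5.4; E[Launch early] = -3.1. Not best-responding. ✗
Firm B (product quality low-quality), facing Launch late: Compete gives 0, Withdraw gives -2. Proposed Compete is best. ✓
Firm B (product quality high-quality), facing Launch late: Compete gives -3, Withdraw gives -5. Proposed Withdraw is not best — profitable deviation exists. ✗

No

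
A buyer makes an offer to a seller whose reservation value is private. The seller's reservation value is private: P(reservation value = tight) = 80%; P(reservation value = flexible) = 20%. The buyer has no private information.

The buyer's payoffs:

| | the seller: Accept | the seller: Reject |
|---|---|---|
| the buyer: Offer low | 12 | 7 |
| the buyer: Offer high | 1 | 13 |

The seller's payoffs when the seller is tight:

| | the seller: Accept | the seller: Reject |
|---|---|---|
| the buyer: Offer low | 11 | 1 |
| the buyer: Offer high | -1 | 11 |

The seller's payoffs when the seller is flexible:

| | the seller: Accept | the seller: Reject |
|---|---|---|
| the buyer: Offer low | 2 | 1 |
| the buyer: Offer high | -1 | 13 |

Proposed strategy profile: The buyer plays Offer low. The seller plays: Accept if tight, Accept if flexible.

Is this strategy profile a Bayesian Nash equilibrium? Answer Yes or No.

The buyer plays Offer low: E[Offer low] = 0.8·(12) + 0.2·(12) = 12; E[Offer high] = 1. Best-responding. ✓
The seller (reservation value tight), facing Offer low: Accept gives 11, Reject gives 1. Proposed Accept is best. ✓
The seller (reservation value flexible), facing Offer low: Accept gives 2, Reject gives 1. Proposed Accept is best. ✓

Yes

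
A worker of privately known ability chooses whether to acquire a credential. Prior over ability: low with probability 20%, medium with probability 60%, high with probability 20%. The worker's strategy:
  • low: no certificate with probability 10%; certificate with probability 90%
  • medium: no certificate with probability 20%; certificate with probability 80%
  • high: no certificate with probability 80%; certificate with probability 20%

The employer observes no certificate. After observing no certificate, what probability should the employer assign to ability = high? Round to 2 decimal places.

0.53

P(no certificate) = 0.2·0.1 + 0.6·0.2 + 0.2·0.8 = 0.3
P(high | no certificate) = (0.2·0.8) / 0.3 = 0.16 / 0.3 = 0.533333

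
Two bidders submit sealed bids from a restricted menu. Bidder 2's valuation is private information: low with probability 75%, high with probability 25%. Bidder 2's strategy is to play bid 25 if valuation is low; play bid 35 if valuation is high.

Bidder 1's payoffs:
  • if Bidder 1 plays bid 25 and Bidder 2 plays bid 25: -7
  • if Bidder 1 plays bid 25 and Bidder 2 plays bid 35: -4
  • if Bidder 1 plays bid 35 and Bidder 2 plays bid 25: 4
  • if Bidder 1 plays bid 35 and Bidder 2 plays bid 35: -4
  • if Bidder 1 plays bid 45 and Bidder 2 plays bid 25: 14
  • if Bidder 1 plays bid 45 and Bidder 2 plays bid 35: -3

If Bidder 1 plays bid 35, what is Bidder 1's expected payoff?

E[bid 35] = 0.75·4 + 0.25·(-4) = 3 + (-1) = 2

2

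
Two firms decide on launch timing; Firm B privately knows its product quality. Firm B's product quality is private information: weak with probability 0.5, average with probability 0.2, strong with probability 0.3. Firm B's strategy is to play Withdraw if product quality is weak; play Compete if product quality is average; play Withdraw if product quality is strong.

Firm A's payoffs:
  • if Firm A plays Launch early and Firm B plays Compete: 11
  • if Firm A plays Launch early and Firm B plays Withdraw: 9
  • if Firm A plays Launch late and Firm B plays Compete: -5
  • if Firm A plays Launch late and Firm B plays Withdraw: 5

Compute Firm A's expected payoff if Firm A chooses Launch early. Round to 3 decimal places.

Take the expectation over Firm B's product quality, weighting each type's action by its prior probability.
E[Launch early] = 0.5·9 + 0.2·11 + 0.3·9 = 4.5 + 2.2 + 2.7 = 9.4

9.400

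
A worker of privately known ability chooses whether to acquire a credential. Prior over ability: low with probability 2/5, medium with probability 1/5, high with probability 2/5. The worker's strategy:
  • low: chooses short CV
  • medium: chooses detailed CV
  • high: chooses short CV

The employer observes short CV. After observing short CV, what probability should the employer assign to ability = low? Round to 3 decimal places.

0.500

P(short CV) = (2/5)·1 + (1/5)·0 + (2/5)·1 = 4/5
P(low | short CV) = ((2/5)·1) / (4/5) = (2/5) / (4/5) = 1/2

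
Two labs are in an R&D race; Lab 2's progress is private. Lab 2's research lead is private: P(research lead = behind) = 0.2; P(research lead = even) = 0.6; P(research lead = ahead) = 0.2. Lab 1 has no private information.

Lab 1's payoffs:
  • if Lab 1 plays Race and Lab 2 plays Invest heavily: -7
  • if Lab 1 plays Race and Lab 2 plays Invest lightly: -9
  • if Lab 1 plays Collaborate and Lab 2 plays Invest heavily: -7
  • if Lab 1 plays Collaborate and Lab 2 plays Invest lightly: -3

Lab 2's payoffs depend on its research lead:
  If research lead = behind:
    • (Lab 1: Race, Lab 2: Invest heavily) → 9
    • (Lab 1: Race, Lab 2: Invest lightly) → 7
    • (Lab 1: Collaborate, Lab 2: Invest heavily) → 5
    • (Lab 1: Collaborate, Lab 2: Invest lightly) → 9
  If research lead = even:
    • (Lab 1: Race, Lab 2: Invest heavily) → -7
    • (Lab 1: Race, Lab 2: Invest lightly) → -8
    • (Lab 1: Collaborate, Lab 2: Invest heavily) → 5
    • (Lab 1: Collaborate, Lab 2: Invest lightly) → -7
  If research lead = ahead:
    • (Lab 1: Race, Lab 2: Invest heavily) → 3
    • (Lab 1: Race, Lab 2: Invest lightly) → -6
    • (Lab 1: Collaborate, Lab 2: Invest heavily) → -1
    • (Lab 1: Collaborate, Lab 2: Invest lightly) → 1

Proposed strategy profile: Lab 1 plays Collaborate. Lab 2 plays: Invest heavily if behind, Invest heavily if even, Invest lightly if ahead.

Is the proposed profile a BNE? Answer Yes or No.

No

Lab 1 plays Collaborate: E[Collaborate] = 0.2·(-7) + 0.6·(-7) + 0.2·(-3) = -6.2; E[Race] = -7.4. Best-responding. ✓
Lab 2 (research lead behind), facing Collaborate: Invest heavily gives 5, Invest lightly gives 9. Proposed Invest heavily is not best — profitable deviation exists. ✗
Lab 2 (research lead even), facing Collaborate: Invest heavily gives 5, Invest lightly gives -7. Proposed Invest heavily is best. ✓
Lab 2 (research lead ahead), facing Collaborate: Invest heavily gives -1, Invest lightly gives 1. Proposed Invest lightly is best. ✓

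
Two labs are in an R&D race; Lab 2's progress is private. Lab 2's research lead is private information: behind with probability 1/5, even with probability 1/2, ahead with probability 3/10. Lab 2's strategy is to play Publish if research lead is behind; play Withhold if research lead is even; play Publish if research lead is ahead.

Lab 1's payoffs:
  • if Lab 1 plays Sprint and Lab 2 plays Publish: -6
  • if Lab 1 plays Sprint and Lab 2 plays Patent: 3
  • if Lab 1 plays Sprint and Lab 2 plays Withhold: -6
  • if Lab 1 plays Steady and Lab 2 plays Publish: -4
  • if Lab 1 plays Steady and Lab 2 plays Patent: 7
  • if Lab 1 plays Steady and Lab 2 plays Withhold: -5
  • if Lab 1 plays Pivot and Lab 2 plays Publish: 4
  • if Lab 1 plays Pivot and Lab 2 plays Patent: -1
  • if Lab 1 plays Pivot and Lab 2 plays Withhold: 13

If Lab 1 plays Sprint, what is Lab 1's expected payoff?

-6

E[Sprint] = 1/5·(-6) + 1/2·(-6) + 3/10·(-6) = (-6/5) + (-3) + (-9/5) = -6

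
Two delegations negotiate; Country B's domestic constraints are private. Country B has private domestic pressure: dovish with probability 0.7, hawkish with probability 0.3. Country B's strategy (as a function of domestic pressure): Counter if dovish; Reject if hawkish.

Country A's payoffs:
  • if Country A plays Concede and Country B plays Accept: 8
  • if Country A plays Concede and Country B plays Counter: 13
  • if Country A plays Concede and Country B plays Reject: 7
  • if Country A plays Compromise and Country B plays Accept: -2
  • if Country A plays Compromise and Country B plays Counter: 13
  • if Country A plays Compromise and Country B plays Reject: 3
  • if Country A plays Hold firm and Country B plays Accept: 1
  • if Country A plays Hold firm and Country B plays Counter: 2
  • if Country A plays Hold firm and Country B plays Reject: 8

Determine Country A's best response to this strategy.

Concede

E[Concede] = 0.7·(13) + 0.3·(7) = 11.2
E[Compromise] = 0.7·(13) + 0.3·(3) = 10
E[Hold firm] = 0.7·(2) + 0.3·(8) = 3.8
Best response: Concede (11.2 is the largest).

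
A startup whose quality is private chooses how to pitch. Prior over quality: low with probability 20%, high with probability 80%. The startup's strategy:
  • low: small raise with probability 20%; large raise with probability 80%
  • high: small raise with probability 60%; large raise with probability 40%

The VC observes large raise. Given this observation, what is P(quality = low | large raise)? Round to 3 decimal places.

0.333

Apply Bayes' rule using the sender's strategy as the likelihood.
P(large raise) = 0.2·0.8 + 0.8·0.4 = 0.48
P(low | large raise) = (0.2·0.8) / 0.48 = 0.16 / 0.48 = 0.333333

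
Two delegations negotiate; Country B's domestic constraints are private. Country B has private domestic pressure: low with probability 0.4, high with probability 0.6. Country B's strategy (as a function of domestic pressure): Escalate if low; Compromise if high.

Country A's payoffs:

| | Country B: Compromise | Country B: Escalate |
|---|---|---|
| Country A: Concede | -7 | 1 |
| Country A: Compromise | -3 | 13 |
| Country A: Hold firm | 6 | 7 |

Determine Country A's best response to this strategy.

E[Concede] = 0.4·(1) + 0.6·(-7) = -3.8
E[Compromise] = 0.4·(13) + 0.6·(-3) = 3.4
E[Hold firm] = 0.4·(7) + 0.6·(6) = 6.4
Best response: Hold firm (6.4 is the largest).

Hold firm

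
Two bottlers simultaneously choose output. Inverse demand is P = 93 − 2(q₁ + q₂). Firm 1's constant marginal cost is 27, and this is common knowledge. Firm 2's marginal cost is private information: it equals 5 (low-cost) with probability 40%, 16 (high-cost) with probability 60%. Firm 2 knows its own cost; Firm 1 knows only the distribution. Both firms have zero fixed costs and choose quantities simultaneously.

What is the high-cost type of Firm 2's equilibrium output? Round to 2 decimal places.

15.03

Type-c best response for Firm 2: q₂(c) = (93 − c)/4 − q₁/2.
Firm 1 maximizes expected profit; its first-order condition is 93 − 4q₁ − 2E[q₂] − 27 = 0.
Substituting E[q₂] and solving: E[c₂] = 11.6, so q₁ = (93 − 2·27 + 11.6)/6 = 8.43333.
q₂(high-cost) = (93 − 16 − 2·8.43333)/4 = 15.0333.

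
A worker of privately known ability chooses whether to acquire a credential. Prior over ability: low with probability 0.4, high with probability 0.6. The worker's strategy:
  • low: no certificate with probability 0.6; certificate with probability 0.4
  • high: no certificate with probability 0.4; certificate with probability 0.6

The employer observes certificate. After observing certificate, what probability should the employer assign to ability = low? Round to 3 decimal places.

0.308

P(certificate) = 0.4·0.4 + 0.6·0.6 = 0.52
P(low | certificate) = (0.4·0.4) / 0.52 = 0.16 / 0.52 = 0.307692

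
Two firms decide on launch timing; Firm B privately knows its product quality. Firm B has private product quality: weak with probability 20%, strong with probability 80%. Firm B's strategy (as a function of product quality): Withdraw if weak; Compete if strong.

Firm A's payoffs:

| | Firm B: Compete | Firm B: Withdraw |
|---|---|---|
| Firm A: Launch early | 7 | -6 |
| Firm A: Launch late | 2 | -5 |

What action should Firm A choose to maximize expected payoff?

Launch early

E[Launch early] = 0.2·(-6) + 0.8·(7) = 4.4
E[Launch late] = 0.2·(-5) + 0.8·(2) = 0.6
Best response: Launch early (4.4 is the largest).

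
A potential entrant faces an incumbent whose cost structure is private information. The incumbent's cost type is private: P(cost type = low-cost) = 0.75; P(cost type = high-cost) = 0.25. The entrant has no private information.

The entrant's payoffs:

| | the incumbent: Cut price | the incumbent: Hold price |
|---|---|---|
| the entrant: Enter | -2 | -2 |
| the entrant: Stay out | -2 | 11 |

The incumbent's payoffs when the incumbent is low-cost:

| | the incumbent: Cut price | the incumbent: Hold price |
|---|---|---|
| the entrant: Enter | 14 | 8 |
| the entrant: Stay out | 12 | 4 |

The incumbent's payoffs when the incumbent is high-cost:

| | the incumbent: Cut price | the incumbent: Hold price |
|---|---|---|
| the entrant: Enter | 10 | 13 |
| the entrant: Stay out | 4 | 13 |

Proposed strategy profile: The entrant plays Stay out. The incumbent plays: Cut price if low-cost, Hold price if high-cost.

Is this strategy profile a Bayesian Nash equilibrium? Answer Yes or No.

The entrant plays Stay out: E[Stay out] = 0.75·(-2) + 0.25·(11) = 1.25; E[Enter] = -2. Best-responding. ✓
The incumbent (cost type low-cost), facing Stay out: Cut price gives 12, Hold price gives 4. Proposed Cut price is best. ✓
The incumbent (cost type high-cost), facing Stay out: Cut price gives 4, Hold price gives 13. Proposed Hold price is best. ✓

Yes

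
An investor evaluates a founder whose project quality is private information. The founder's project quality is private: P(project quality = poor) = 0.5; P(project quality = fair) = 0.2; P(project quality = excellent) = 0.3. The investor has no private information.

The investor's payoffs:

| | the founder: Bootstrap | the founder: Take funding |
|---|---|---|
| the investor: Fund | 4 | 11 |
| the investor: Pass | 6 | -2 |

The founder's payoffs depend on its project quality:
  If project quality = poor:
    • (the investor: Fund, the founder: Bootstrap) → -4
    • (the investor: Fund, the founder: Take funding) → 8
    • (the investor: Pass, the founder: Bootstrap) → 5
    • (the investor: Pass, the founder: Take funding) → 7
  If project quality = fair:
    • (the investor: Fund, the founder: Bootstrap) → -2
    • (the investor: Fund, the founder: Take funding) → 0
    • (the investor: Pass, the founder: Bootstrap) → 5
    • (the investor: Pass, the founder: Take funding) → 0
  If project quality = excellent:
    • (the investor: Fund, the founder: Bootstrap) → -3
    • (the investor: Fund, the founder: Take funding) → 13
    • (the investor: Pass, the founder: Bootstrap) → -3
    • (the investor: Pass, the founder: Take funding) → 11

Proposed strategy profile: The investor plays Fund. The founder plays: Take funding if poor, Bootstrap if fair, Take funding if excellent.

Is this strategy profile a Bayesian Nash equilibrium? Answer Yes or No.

No

The investor plays Fund: E[Fund] = 0.5·(11) + 0.2·(4) + 0.3·(11) = 9.6; E[Pass] = -0.4. Best-responding. ✓
The founder (project quality poor), facing Fund: Bootstrap gives -4, Take funding gives 8. Proposed Take funding is best. ✓
The founder (project quality fair), facing Fund: Bootstrap gives -2, Take funding gives 0. Proposed Bootstrap is not best — profitable deviation exists. ✗
The founder (project quality excellent), facing Fund: Bootstrap gives -3, Take funding gives 13. Proposed Take funding is best. ✓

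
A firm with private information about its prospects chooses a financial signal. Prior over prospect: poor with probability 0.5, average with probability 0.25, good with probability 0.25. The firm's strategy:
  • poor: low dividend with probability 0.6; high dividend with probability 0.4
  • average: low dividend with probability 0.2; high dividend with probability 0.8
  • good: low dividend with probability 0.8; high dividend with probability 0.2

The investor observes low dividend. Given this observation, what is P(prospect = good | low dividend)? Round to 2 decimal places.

0.36

Apply Bayes' rule using the sender's strategy as the likelihood.
P(low dividend) = 0.5·0.6 + 0.25·0.2 + 0.25·0.8 = 0.55
P(good | low dividend) = (0.25·0.8) / 0.55 = 0.2 / 0.55 = 0.363636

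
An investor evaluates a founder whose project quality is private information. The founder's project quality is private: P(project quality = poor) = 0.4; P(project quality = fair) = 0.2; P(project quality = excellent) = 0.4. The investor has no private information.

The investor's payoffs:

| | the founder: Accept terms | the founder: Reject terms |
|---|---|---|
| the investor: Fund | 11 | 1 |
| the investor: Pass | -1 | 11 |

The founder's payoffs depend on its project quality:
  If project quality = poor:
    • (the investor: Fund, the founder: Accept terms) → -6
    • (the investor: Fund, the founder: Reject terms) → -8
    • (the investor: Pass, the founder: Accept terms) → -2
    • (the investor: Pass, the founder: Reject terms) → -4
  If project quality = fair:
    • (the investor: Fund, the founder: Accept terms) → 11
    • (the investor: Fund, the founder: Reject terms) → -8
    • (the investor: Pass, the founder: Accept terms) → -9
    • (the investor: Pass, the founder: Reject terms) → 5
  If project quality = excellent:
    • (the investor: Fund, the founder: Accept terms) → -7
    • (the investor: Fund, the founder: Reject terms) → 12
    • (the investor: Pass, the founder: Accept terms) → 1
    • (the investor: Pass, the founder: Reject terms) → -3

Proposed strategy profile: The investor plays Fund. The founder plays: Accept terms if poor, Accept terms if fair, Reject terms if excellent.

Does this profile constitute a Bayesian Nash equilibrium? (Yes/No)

The investor plays Fund: E[Fund] = 0.4·(11) + 0.2·(11) + 0.4·(1) = 7; E[Pass] = 3.8. Best-responding. ✓
The founder (project quality poor), facing Fund: Accept terms gives -6, Reject terms gives -8. Proposed Accept terms is best. ✓
The founder (project quality fair), facing Fund: Accept terms gives 11, Reject terms gives -8. Proposed Accept terms is best. ✓
The founder (project quality excellent), facing Fund: Accept terms gives -7, Reject terms gives 12. Proposed Reject terms is best. ✓

Yes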